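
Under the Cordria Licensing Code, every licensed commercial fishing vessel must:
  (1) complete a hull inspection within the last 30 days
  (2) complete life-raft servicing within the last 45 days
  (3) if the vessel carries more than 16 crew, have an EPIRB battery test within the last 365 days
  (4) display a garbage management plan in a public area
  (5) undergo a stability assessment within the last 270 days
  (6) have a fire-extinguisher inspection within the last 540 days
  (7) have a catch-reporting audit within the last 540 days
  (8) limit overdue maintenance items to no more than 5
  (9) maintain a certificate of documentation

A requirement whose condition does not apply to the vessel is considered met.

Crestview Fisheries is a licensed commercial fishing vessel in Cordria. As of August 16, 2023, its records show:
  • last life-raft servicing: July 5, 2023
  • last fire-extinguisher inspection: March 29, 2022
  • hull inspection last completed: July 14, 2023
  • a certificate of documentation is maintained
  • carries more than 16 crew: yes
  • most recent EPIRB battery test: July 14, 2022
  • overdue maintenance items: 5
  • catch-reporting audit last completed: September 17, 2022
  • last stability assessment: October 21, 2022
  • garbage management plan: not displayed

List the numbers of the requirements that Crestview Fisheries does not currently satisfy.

1, 3, 4, 5

1. hull inspection 33 days ago vs limit 30 → not met
2. life-raft servicing 42 days ago vs limit 45 → met
3. condition 'carries more than 16 crew' holds; EPIRB battery test 398 days ago vs limit 365 → not met
4. garbage management plan absent → not met
5. stability assessment 299 days ago vs limit 270 → not met
6. fire-extinguisher inspection 505 days ago vs limit 540 → met
7. catch-reporting audit 333 days ago vs limit 540 → met
8. overdue maintenance items 5 ≤ 5 → met
9. certificate of documentation present → met
Not met: 1, 3, 4, 5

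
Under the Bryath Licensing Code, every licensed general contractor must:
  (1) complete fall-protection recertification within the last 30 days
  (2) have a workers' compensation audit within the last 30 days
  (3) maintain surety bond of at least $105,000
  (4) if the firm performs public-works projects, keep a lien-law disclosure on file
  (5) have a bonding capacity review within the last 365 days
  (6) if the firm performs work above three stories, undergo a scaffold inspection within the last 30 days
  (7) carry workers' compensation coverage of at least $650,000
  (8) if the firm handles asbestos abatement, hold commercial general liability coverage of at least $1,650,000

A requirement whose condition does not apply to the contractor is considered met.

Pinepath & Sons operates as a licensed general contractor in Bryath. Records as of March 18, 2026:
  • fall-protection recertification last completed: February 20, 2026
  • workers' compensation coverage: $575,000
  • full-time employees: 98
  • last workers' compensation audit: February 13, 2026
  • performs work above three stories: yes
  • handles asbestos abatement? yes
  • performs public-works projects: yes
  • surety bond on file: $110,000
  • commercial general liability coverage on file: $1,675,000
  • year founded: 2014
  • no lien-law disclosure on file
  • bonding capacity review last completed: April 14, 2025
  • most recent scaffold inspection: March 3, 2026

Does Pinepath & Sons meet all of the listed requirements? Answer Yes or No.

1. fall-protection recertification 26 days ago vs limit 30 → met
2. workers' compensation audit 33 days ago vs limit 30 → not met
3. surety bond $110,000 ≥ $105,000 → met
4. condition 'performs public-works projects' holds; lien-law disclosure absent → not met
5. bonding capacity review 338 days ago vs limit 365 → met
6. condition 'performs work above three stories' holds; scaffold inspection 15 days ago vs limit 30 → met
7. workers' compensation coverage $575,000 < $650,000 → not met
8. condition 'handles asbestos abatement' holds; commercial general liability coverage $1,675,000 ≥ $1,650,000 → met
Not met: 2, 4, 7

No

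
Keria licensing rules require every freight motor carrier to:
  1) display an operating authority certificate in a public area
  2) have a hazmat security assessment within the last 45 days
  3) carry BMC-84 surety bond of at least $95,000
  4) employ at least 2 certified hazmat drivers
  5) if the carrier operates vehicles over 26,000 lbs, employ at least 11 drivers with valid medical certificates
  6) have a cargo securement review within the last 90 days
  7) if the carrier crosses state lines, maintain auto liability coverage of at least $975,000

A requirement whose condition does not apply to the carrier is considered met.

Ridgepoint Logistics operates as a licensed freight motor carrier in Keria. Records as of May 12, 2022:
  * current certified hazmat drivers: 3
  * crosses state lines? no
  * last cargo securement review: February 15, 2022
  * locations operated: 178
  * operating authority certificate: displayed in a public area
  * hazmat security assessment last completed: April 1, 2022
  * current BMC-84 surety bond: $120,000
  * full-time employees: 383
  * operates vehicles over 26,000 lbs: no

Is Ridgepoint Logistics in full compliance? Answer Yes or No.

1. operating authority certificate present → met
2. hazmat security assessment 41 days ago vs limit 45 → met
3. BMC-84 surety bond $120,000 ≥ $95,000 → met
4. certified hazmat drivers 3 ≥ 2 → met
5. condition 'operates vehicles over 26,000 lbs' does not hold → requirement n/a → met
6. cargo securement review 86 days ago vs limit 90 → met
7. condition 'crosses state lines' does not hold → requirement n/a → met
All met.

Yes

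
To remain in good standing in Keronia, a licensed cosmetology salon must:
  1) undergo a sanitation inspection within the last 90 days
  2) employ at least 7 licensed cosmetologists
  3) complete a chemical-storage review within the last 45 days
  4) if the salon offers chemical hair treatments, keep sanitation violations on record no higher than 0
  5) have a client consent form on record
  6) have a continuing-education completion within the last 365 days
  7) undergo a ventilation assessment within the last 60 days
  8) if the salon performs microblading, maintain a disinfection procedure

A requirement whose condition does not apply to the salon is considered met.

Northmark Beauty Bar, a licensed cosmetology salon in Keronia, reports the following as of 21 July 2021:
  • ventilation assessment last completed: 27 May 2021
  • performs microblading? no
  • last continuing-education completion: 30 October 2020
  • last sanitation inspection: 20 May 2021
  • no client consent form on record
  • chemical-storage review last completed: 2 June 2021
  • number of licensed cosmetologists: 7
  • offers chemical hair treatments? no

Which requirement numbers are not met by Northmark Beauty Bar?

3, 5

1. sanitation inspection 62 days ago vs limit 90 → met
2. licensed cosmetologists 7 ≥ 7 → met
3. chemical-storage review 49 days ago vs limit 45 → not met
4. condition 'offers chemical hair treatments' does not hold → requirement n/a → met
5. client consent form absent → not met
6. continuing-education completion 264 days ago vs limit 365 → met
7. ventilation assessment 55 days ago vs limit 60 → met
8. condition 'performs microblading' does not hold → requirement n/a → met
Not met: 3, 5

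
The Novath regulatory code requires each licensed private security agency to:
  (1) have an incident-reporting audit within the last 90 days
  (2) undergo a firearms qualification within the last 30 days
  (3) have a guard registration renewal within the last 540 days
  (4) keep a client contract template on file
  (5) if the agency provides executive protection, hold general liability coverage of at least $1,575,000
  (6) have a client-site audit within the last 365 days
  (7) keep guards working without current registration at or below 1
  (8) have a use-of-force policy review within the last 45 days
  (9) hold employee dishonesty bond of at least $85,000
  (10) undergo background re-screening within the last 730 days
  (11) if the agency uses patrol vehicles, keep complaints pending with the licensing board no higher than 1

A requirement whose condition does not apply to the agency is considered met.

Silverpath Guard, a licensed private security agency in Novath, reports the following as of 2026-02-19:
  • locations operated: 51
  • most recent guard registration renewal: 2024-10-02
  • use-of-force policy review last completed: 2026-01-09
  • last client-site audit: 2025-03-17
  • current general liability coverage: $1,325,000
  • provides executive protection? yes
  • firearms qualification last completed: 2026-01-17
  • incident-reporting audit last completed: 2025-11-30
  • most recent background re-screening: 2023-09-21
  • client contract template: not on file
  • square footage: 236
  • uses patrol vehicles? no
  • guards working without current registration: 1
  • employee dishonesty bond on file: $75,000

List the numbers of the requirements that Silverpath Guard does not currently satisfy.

1. incident-reporting audit 81 days ago vs limit 90 → met
2. firearms qualification 33 days ago vs limit 30 → not met
3. guard registration renewal 505 days ago vs limit 540 → met
4. client contract template absent → not met
5. condition 'provides executive protection' holds; general liability coverage $1,325,000 < $1,575,000 → not met
6. client-site audit 339 days ago vs limit 365 → met
7. guards working without current registration 1 ≤ 1 → met
8. use-of-force policy review 41 days ago vs limit 45 → met
9. employee dishonesty bond $75,000 < $85,000 → not met
10. background re-screening 882 days ago vs limit 730 → not met
11. condition 'uses patrol vehicles' does not hold → requirement n/a → met
Not met: 2, 4, 5, 9, 10

2, 4, 5, 9, 10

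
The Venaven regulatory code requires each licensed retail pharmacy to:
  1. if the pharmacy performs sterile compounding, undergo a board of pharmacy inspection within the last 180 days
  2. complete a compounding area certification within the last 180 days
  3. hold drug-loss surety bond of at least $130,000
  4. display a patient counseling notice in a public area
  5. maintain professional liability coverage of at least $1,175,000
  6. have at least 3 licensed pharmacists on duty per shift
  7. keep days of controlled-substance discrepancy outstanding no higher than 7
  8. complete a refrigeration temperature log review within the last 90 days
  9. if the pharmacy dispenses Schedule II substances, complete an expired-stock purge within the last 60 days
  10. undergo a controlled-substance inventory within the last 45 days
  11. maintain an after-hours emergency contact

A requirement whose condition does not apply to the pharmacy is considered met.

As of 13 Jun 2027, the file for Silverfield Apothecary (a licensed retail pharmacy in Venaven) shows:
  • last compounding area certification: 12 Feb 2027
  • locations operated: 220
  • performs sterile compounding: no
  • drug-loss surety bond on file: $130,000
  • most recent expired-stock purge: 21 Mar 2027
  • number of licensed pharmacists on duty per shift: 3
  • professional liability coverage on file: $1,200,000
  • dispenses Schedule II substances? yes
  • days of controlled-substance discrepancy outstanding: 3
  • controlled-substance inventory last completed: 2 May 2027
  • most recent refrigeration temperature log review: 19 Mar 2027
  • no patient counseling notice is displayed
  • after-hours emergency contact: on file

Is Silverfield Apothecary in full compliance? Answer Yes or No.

1. condition 'performs sterile compounding' does not hold → requirement n/a → met
2. compounding area certification 121 days ago vs limit 180 → met
3. drug-loss surety bond $130,000 ≥ $130,000 → met
4. patient counseling notice absent → not met
5. professional liability coverage $1,200,000 ≥ $1,175,000 → met
6. licensed pharmacists on duty per shift 3 ≥ 3 → met
7. days of controlled-substance discrepancy outstanding 3 ≤ 7 → met
8. refrigeration temperature log review 86 days ago vs limit 90 → met
9. condition 'dispenses Schedule II substances' holds; expired-stock purge 84 days ago vs limit 60 → not met
10. controlled-substance inventory 42 days ago vs limit 45 → met
11. after-hours emergency contact present → met
Not met: 4, 9

No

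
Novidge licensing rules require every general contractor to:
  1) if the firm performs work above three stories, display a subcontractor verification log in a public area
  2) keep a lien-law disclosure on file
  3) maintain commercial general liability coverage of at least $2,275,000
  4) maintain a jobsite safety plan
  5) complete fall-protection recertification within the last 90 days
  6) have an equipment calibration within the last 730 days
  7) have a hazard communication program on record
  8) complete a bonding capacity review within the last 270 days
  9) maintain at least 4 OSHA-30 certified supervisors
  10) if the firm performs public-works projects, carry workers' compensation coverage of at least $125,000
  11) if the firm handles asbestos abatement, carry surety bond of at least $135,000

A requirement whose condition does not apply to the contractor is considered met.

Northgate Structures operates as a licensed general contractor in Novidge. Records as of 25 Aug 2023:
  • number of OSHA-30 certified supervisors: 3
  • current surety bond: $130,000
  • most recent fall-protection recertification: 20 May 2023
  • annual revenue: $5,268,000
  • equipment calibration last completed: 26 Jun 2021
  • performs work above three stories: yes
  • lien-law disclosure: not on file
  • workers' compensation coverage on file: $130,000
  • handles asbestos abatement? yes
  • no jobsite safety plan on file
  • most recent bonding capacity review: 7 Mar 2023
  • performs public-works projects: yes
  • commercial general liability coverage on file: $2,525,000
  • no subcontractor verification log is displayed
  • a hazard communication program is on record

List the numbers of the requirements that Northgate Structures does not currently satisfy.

1. condition 'performs work above three stories' holds; subcontractor verification log absent → not met
2. lien-law disclosure absent → not met
3. commercial general liability coverage $2,525,000 ≥ $2,275,000 → met
4. jobsite safety plan absent → not met
5. fall-protection recertification 97 days ago vs limit 90 → not met
6. equipment calibration 790 days ago vs limit 730 → not met
7. hazard communication program present → met
8. bonding capacity review 171 days ago vs limit 270 → met
9. OSHA-30 certified supervisors 3 < 4 → not met
10. condition 'performs public-works projects' holds; workers' compensation coverage $130,000 ≥ $125,000 → met
11. condition 'handles asbestos abatement' holds; surety bond $130,000 < $135,000 → not met
Not met: 1, 2, 4, 5, 6, 9, 11

1, 2, 4, 5, 6, 9, 11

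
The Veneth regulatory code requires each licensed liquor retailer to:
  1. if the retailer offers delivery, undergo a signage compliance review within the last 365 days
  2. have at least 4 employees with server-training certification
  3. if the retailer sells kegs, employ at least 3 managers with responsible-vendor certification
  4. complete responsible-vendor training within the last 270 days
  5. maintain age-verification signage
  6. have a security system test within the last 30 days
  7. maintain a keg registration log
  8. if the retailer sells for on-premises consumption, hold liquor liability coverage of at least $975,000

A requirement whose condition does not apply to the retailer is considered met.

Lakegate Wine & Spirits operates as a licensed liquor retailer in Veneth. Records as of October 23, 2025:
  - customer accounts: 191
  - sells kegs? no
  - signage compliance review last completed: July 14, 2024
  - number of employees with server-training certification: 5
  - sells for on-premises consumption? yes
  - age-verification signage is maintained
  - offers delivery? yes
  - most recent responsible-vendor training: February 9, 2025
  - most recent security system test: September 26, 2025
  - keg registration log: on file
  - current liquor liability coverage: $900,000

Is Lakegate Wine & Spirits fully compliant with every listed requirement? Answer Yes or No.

1. condition 'offers delivery' holds; signage compliance review 466 days ago vs limit 365 → not met
2. employees with server-training certification 5 ≥ 4 → met
3. condition 'sells kegs' does not hold → requirement n/a → met
4. responsible-vendor training 256 days ago vs limit 270 → met
5. age-verification signage present → met
6. security system test 27 days ago vs limit 30 → met
7. keg registration log present → met
8. condition 'sells for on-premises consumption' holds; liquor liability coverage $900,000 < $975,000 → not met
Not met: 1, 8

No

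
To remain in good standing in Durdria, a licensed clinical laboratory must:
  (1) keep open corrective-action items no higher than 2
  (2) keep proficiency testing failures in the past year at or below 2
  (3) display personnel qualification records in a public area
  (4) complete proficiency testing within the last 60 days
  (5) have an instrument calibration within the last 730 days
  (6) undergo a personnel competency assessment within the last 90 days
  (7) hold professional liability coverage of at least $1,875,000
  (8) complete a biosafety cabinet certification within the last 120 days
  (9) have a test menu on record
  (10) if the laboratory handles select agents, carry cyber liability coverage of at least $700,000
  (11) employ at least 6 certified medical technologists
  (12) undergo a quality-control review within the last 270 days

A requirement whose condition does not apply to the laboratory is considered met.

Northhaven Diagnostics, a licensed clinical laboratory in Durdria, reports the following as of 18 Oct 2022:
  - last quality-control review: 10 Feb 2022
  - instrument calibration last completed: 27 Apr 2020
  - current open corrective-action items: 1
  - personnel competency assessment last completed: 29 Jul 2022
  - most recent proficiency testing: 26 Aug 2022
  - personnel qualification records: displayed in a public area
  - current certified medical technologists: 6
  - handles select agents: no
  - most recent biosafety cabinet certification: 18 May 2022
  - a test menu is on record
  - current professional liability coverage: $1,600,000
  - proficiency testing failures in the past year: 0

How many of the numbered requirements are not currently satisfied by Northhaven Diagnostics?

1. open corrective-action items 1 ≤ 2 → met
2. proficiency testing failures in the past year 0 ≤ 2 → met
3. personnel qualification records present → met
4. proficiency testing 53 days ago vs limit 60 → met
5. instrument calibration 904 days ago vs limit 730 → not met
6. personnel competency assessment 81 days ago vs limit 90 → met
7. professional liability coverage $1,600,000 < $1,875,000 → not met
8. biosafety cabinet certification 153 days ago vs limit 120 → not met
9. test menu present → met
10. condition 'handles select agents' does not hold → requirement n/a → met
11. certified medical technologists 6 ≥ 6 → met
12. quality-control review 250 days ago vs limit 270 → met
Not met: 3 of 12

3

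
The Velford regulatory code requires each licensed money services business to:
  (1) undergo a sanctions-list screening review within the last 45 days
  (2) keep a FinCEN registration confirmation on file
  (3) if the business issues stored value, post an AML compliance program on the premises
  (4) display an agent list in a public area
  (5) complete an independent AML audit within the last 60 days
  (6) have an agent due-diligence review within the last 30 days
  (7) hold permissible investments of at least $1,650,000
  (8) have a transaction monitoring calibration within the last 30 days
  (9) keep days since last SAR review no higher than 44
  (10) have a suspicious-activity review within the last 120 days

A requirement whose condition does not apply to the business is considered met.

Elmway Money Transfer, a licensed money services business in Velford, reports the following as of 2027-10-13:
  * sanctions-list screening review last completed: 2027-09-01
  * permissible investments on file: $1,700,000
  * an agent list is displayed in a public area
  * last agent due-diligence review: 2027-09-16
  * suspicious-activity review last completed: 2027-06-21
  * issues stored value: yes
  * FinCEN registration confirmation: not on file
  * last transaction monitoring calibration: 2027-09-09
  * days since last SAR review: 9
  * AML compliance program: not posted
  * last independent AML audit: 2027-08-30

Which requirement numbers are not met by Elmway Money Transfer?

1. sanctions-list screening review 42 days ago vs limit 45 → met
2. FinCEN registration confirmation absent → not met
3. condition 'issues stored value' holds; AML compliance program absent → not met
4. agent list present → met
5. independent AML audit 44 days ago vs limit 60 → met
6. agent due-diligence review 27 days ago vs limit 30 → met
7. permissible investments $1,700,000 ≥ $1,650,000 → met
8. transaction monitoring calibration 34 days ago vs limit 30 → not met
9. days since last SAR review 9 ≤ 44 → met
10. suspicious-activity review 114 days ago vs limit 120 → met
Not met: 2, 3, 8

2, 3, 8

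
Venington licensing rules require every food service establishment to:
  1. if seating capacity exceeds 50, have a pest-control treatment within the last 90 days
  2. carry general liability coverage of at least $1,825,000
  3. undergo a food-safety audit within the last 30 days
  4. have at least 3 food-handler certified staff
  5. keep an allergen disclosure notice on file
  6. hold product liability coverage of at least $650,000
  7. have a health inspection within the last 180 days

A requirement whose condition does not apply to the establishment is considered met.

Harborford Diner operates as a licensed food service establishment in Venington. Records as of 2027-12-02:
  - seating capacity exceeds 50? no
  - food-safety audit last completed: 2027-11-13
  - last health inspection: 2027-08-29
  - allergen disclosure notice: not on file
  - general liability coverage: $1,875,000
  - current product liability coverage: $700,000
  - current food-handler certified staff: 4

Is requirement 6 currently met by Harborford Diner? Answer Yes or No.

6. product liability coverage $700,000 ≥ $650,000 → met

Yes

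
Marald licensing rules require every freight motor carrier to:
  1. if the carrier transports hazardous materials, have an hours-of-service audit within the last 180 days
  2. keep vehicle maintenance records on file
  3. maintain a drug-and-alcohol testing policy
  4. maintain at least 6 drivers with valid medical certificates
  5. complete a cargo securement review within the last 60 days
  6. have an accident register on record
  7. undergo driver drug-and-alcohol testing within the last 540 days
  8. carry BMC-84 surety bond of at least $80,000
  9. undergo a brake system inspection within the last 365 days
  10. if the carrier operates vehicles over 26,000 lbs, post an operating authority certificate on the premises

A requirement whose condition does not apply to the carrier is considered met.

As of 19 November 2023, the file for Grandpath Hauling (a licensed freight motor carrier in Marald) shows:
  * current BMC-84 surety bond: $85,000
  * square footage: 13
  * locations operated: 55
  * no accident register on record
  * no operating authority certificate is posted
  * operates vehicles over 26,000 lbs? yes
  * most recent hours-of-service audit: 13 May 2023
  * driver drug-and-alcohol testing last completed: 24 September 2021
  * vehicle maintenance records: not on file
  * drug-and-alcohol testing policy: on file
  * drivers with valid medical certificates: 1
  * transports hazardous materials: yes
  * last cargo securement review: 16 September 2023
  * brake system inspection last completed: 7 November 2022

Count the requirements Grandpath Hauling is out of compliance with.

1. condition 'transports hazardous materials' holds; hours-of-service audit 190 days ago vs limit 180 → not met
2. vehicle maintenance records absent → not met
3. drug-and-alcohol testing policy present → met
4. drivers with valid medical certificates 1 < 6 → not met
5. cargo securement review 64 days ago vs limit 60 → not met
6. accident register absent → not met
7. driver drug-and-alcohol testing 786 days ago vs limit 540 → not met
8. BMC-84 surety bond $85,000 ≥ $80,000 → met
9. brake system inspection 377 days ago vs limit 365 → not met
10. condition 'operates vehicles over 26,000 lbs' holds; operating authority certificate absent → not met
Not met: 8 of 10

8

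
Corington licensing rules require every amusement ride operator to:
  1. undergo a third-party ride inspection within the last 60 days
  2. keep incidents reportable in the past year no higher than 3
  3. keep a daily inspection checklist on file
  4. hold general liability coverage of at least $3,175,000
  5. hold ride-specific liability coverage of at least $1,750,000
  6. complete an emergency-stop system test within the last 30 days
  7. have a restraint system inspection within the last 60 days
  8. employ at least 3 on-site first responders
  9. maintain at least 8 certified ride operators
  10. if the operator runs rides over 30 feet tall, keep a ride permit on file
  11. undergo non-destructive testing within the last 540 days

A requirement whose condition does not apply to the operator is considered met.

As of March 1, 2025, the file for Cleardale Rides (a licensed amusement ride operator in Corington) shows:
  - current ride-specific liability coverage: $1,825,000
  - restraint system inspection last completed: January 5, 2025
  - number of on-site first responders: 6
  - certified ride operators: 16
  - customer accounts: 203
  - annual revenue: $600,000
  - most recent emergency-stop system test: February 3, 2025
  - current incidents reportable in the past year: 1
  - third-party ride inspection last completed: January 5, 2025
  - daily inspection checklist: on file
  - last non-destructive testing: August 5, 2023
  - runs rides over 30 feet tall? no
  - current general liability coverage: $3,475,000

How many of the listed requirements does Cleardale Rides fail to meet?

1

1. third-party ride inspection 55 days ago vs limit 60 → met
2. incidents reportable in the past year 1 ≤ 3 → met
3. daily inspection checklist present → met
4. general liability coverage $3,475,000 ≥ $3,175,000 → met
5. ride-specific liability coverage $1,825,000 ≥ $1,750,000 → met
6. emergency-stop system test 26 days ago vs limit 30 → met
7. restraint system inspection 55 days ago vs limit 60 → met
8. on-site first responders 6 ≥ 3 → met
9. certified ride operators 16 ≥ 8 → met
10. condition 'runs rides over 30 feet tall' does not hold → requirement n/a → met
11. non-destructive testing 574 days ago vs limit 540 → not met
Not met: 1 of 11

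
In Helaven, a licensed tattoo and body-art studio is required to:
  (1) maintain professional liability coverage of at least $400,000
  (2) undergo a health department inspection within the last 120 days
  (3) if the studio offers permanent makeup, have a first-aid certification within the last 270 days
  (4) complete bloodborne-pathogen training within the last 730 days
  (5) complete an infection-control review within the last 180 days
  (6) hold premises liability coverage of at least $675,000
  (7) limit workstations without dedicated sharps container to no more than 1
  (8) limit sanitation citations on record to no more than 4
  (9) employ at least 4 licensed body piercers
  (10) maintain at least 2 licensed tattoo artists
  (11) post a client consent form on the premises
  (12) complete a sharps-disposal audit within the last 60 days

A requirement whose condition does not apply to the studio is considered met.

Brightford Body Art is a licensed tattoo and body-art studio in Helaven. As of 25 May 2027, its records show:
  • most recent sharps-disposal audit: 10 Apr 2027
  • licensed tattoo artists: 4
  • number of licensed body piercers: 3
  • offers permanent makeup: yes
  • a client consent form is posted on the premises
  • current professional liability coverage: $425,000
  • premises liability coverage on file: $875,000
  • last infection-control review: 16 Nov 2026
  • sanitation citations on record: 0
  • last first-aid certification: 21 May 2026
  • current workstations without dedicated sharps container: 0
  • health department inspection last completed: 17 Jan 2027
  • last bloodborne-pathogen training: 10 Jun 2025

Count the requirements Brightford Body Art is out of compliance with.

4

1. professional liability coverage $425,000 ≥ $400,000 → met
2. health department inspection 128 days ago vs limit 120 → not met
3. condition 'offers permanent makeup' holds; first-aid certification 369 days ago vs limit 270 → not met
4. bloodborne-pathogen training 714 days ago vs limit 730 → met
5. infection-control review 190 days ago vs limit 180 → not met
6. premises liability coverage $875,000 ≥ $675,000 → met
7. workstations without dedicated sharps container 0 ≤ 1 → met
8. sanitation citations on record 0 ≤ 4 → met
9. licensed body piercers 3 < 4 → not met
10. licensed tattoo artists 4 ≥ 2 → met
11. client consent form present → met
12. sharps-disposal audit 45 days ago vs limit 60 → met
Not met: 4 of 12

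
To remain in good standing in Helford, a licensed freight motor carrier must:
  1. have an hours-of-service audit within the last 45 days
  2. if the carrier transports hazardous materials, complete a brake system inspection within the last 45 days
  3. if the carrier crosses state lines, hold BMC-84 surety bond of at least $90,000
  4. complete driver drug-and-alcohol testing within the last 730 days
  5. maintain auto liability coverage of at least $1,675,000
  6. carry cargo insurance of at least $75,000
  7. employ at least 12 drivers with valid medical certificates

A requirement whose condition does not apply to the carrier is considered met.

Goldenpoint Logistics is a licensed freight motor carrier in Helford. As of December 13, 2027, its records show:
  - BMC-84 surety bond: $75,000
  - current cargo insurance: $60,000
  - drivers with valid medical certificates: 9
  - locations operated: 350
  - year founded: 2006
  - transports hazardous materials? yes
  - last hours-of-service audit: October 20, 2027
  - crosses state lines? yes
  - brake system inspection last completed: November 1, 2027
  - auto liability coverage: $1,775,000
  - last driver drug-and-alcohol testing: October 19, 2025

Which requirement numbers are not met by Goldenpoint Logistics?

1. hours-of-service audit 54 days ago vs limit 45 → not met
2. condition 'transports hazardous materials' holds; brake system inspection 42 days ago vs limit 45 → met
3. condition 'crosses state lines' holds; BMC-84 surety bond $75,000 < $90,000 → not met
4. driver drug-and-alcohol testing 785 days ago vs limit 730 → not met
5. auto liability coverage $1,775,000 ≥ $1,675,000 → met
6. cargo insurance $60,000 < $75,000 → not met
7. drivers with valid medical certificates 9 < 12 → not met
Not met: 1, 3, 4, 6, 7

1, 3, 4, 6, 7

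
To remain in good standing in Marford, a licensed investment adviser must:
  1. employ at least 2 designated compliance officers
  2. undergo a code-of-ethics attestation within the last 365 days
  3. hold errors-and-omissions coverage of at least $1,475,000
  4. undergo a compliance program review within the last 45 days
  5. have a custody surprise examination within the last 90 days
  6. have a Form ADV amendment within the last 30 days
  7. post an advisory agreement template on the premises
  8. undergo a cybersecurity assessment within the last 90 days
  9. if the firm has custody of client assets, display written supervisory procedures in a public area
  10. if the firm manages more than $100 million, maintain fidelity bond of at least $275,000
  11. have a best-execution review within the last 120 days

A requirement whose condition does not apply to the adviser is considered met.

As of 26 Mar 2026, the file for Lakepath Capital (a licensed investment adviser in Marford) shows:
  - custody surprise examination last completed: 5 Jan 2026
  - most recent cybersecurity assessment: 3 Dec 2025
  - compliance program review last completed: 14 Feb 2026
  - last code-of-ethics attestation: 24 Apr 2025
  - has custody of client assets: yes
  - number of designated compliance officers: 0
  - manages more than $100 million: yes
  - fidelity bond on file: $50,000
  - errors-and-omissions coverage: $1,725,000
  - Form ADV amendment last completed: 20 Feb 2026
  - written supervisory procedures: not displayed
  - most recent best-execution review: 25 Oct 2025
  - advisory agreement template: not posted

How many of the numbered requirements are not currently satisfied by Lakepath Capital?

1. designated compliance officers 0 < 2 → not met
2. code-of-ethics attestation 336 days ago vs limit 365 → met
3. errors-and-omissions coverage $1,725,000 ≥ $1,475,000 → met
4. compliance program review 40 days ago vs limit 45 → met
5. custody surprise examination 80 days ago vs limit 90 → met
6. Form ADV amendment 34 days ago vs limit 30 → not met
7. advisory agreement template absent → not met
8. cybersecurity assessment 113 days ago vs limit 90 → not met
9. condition 'has custody of client assets' holds; written supervisory procedures absent → not met
10. condition 'manages more than $100 million' holds; fidelity bond $50,000 < $275,000 → not met
11. best-execution review 152 days ago vs limit 120 → not met
Not met: 7 of 11

7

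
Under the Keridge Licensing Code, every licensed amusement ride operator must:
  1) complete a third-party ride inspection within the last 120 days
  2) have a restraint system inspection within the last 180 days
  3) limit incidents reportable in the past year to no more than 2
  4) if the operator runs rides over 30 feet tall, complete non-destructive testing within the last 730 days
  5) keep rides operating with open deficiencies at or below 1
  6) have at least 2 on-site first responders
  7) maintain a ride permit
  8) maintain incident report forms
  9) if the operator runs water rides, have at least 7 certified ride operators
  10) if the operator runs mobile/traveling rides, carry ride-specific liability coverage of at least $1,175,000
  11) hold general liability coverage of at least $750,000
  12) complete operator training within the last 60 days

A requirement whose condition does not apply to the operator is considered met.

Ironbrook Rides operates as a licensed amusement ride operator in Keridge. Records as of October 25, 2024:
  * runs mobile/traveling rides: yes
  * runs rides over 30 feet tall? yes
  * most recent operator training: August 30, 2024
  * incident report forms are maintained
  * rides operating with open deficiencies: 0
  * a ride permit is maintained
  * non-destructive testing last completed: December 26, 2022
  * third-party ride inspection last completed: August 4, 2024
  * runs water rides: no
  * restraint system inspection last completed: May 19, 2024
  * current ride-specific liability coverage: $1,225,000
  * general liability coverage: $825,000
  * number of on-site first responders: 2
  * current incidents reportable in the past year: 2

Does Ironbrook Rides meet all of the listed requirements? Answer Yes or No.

1. third-party ride inspection 82 days ago vs limit 120 → met
2. restraint system inspection 159 days ago vs limit 180 → met
3. incidents reportable in the past year 2 ≤ 2 → met
4. condition 'runs rides over 30 feet tall' holds; non-destructive testing 669 days ago vs limit 730 → met
5. rides operating with open deficiencies 0 ≤ 1 → met
6. on-site first responders 2 ≥ 2 → met
7. ride permit present → met
8. incident report forms present → met
9. condition 'runs water rides' does not hold → requirement n/a → met
10. condition 'runs mobile/traveling rides' holds; ride-specific liability coverage $1,225,000 ≥ $1,175,000 → met
11. general liability coverage $825,000 ≥ $750,000 → met
12. operator training 56 days ago vs limit 60 → met
All met.

Yes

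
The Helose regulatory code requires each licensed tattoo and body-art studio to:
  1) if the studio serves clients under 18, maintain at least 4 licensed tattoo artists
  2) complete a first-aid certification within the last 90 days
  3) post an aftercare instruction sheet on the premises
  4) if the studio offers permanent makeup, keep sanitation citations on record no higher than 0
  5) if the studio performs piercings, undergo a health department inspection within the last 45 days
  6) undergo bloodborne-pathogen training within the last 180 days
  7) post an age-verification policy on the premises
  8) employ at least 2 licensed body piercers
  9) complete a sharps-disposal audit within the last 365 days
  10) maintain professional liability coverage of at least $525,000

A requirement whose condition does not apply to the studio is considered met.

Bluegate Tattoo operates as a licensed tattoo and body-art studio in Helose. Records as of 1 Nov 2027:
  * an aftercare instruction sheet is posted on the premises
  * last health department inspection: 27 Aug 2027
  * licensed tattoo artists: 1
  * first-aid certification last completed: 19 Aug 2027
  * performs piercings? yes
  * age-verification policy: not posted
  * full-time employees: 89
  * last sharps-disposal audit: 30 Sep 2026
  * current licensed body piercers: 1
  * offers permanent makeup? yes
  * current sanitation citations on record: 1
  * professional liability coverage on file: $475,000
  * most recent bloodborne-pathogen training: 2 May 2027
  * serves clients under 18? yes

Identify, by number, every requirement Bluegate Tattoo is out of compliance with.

1, 4, 5, 6, 7, 8, 9, 10

1. condition 'serves clients under 18' holds; licensed tattoo artists 1 < 4 → not met
2. first-aid certification 74 days ago vs limit 90 → met
3. aftercare instruction sheet present → met
4. condition 'offers permanent makeup' holds; sanitation citations on record 1 > 0 → not met
5. condition 'performs piercings' holds; health department inspection 66 days ago vs limit 45 → not met
6. bloodborne-pathogen training 183 days ago vs limit 180 → not met
7. age-verification policy absent → not met
8. licensed body piercers 1 < 2 → not met
9. sharps-disposal audit 397 days ago vs limit 365 → not met
10. professional liability coverage $475,000 < $525,000 → not met
Not met: 1, 4, 5, 6, 7, 8, 9, 10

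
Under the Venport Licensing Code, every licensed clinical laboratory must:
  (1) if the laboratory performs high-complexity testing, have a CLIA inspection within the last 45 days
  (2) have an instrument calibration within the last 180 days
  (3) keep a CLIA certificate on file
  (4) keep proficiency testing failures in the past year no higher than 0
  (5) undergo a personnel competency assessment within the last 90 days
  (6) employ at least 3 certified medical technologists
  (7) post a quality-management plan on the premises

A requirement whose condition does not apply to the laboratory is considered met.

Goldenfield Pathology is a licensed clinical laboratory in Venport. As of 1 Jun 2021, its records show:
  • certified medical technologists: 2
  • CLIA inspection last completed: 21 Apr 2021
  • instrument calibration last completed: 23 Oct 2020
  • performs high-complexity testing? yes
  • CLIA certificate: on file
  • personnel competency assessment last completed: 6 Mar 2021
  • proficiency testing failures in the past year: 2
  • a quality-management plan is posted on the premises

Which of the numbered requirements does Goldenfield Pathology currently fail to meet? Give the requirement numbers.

2, 4, 6

1. condition 'performs high-complexity testing' holds; CLIA inspection 41 days ago vs limit 45 → met
2. instrument calibration 221 days ago vs limit 180 → not met
3. CLIA certificate present → met
4. proficiency testing failures in the past year 2 > 0 → not met
5. personnel competency assessment 87 days ago vs limit 90 → met
6. certified medical technologists 2 < 3 → not met
7. quality-management plan present → met
Not met: 2, 4, 6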